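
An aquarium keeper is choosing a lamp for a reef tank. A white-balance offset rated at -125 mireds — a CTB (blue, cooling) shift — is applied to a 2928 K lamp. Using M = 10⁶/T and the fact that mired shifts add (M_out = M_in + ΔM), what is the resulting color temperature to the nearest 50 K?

4600 K

M_in = 10⁶/2928 = 341.53 mireds.
M_out = 341.53 + (-125) = 216.53 mireds.
T_out = 10⁶/216.53 = 4618.3 K → 4600 K.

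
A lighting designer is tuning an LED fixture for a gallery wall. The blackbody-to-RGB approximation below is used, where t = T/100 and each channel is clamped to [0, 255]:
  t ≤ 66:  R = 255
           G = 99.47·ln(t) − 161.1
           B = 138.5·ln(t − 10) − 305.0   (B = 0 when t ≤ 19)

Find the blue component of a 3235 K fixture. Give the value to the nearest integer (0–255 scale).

125

t = 3235/100 = 32.35; the t ≤ 66 branch applies.
B = 138.5·ln(32.35 − 10) − 305.0 = 138.5·ln 22.35 − 305.0 = 138.5·3.1068 − 305.0 = 125.295.
Rounded: 125.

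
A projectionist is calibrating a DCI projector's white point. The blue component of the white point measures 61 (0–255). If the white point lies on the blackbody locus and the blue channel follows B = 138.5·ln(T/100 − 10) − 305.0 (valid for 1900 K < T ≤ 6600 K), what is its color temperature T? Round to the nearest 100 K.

2400 K

ln(t − 10) = (61 + 305.0) / 138.5 = 2.6426.
t − 10 = e^2.6426 = 14.050, so t = 24.050.
T = 100·t = 2405 K → 2400 K to the nearest 100 K.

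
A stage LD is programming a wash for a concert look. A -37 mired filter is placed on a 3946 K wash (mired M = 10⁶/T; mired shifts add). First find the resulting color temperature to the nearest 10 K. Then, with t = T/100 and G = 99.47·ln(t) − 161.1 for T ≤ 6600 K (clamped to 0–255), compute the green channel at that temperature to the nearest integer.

220

M_in = 10⁶/3946 = 253.42; M_out = 253.42 + (-37) = 216.42.
T_out = 10⁶/216.42 = 4620.6 K → 4620 K; t = 46.2.
G = 99.47·ln 46.2 − 161.1 = 99.47·3.8330 − 161.1 = 220.167.
Rounded: 220.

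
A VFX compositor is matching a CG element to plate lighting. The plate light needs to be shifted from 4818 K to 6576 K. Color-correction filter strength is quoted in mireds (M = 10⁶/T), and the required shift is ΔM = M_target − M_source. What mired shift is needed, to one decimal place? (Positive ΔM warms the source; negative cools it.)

-55.5 mireds

M_source = 10⁶/4818 = 207.555; M_target = 10⁶/6576 = 152.068.
ΔM = 152.068 − 207.555 = -55.487 → -55.5 mireds, a cooling shift.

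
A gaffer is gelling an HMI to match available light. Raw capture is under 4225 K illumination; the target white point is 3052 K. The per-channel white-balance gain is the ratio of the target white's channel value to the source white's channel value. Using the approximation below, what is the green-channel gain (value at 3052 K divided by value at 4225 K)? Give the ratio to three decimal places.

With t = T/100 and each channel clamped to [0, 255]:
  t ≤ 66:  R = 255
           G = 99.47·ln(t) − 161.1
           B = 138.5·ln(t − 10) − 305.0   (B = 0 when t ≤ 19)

At 4225 K (t = 42.25):
  G = 99.47·ln 42.25 − 161.1 = 99.47·3.7436 − 161.1 = 211.276.
At 3052 K (t = 30.52):
  G = 99.47·ln 30.52 − 161.1 = 99.47·3.4184 − 161.1 = 178.926.
Gain = 178.926 / 211.276 = 0.8469 → 0.847.

0.847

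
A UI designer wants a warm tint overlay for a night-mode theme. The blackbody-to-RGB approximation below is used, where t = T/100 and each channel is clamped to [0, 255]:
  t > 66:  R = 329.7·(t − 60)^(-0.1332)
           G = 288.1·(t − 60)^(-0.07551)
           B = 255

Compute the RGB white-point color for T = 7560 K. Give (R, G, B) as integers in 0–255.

t = 7560/100 = 75.6; the t > 66 branch applies.
R = 329.7·(75.6 − 60)^(-0.1332) = 329.7·15.6^(-0.1332) = 329.7·0.69355 = 228.662.
G = 288.1·(75.6 − 60)^(-0.07551) = 288.1·15.6^(-0.07551) = 288.1·0.81266 = 234.126.
B = 255 by definition for t > 66.
Rounded: (229, 234, 255).

(229, 234, 255)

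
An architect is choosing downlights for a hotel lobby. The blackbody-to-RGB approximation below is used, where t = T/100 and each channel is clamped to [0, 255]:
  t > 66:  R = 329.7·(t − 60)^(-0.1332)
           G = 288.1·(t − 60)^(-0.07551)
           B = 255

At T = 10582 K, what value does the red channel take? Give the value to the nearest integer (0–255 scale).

t = 10582/100 = 105.82; the t > 66 branch applies.
R = 329.7·(105.82 − 60)^(-0.1332) = 329.7·45.82^(-0.1332) = 329.7·0.60082 = 198.092.
Rounded: 198.

198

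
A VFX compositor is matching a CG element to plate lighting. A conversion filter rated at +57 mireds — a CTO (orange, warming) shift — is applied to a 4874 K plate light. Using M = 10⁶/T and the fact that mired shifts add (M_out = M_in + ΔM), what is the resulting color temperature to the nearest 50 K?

M_in = 10⁶/4874 = 205.17 mireds.
M_out = 205.17 + (+57) = 262.17 mireds.
T_out = 10⁶/262.17 = 3814.3 K → 3800 K.

3800 K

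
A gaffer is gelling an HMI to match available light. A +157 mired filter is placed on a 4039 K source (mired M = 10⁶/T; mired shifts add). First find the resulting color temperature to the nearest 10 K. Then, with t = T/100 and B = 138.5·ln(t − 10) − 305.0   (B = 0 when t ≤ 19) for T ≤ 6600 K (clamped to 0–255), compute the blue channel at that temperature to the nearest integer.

M_in = 10⁶/4039 = 247.59; M_out = 247.59 + (+157) = 404.59.
T_out = 10⁶/404.59 = 2471.7 K → 2470 K; t = 24.7.
B = 138.5·ln(24.7 − 10) − 305.0 = 138.5·ln 14.7 − 305.0 = 138.5·2.6878 − 305.0 = 67.267.
Rounded: 67.

67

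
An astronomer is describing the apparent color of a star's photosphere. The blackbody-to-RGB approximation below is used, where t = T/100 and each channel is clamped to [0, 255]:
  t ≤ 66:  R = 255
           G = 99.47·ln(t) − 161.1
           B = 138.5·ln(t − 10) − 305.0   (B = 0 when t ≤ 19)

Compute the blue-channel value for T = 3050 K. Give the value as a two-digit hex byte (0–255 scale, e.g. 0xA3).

0x71

t = 3050/100 = 30.5; the t ≤ 66 branch applies.
B = 138.5·ln(30.5 − 10) − 305.0 = 138.5·ln 20.5 − 305.0 = 138.5·3.0204 − 305.0 = 113.329.
Rounded: 113; in hex, 0x71.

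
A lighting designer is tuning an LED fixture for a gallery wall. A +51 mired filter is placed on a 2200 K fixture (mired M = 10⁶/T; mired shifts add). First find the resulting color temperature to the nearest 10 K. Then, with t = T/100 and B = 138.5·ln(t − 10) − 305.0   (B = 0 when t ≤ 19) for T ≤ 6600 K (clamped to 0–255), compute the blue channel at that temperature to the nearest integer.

11

M_in = 10⁶/2200 = 454.55; M_out = 454.55 + (+51) = 505.55.
T_out = 10⁶/505.55 = 1978.1 K → 1980 K; t = 19.8.
B = 138.5·ln(19.8 − 10) − 305.0 = 138.5·ln 9.8 − 305.0 = 138.5·2.2824 − 305.0 = 11.110.
Rounded: 11.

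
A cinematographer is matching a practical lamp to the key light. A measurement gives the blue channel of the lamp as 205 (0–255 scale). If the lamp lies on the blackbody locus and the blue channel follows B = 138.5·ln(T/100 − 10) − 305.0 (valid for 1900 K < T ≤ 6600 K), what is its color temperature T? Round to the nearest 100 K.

5000 K

ln(t − 10) = (205 + 305.0) / 138.5 = 3.6823.
t − 10 = e^3.6823 = 39.738, so t = 49.738.
T = 100·t = 4974 K → 5000 K to the nearest 100 K.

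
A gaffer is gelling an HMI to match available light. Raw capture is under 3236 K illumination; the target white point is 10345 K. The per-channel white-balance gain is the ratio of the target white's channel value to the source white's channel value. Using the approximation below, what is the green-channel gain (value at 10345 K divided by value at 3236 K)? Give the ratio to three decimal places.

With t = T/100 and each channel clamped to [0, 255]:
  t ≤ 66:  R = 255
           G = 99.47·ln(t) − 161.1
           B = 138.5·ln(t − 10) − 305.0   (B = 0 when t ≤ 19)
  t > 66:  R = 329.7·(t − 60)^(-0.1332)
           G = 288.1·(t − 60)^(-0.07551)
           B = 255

At 3236 K (t = 32.36):
  G = 99.47·ln 32.36 − 161.1 = 99.47·3.4769 − 161.1 = 184.750.
At 10345 K (t = 103.45):
  G = 288.1·(103.45 − 60)^(-0.07551) = 288.1·43.45^(-0.07551) = 288.1·0.75217 = 216.700.
Gain = 216.700 / 184.750 = 1.1729 → 1.173.

1.173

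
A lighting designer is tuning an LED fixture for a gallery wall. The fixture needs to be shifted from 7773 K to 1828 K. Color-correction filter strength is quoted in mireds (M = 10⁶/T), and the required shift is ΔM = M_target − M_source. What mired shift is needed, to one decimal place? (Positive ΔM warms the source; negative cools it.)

M_source = 10⁶/7773 = 128.650; M_target = 10⁶/1828 = 547.046.
ΔM = 547.046 − 128.650 = 418.395 → +418.4 mireds, a warming shift.

+418.4 mireds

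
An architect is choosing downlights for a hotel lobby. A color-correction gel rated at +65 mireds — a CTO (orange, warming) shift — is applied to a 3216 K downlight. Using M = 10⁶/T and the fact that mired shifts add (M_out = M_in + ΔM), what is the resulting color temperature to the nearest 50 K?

M_in = 10⁶/3216 = 310.95 mireds.
M_out = 310.95 + (+65) = 375.95 mireds.
T_out = 10⁶/375.95 = 2660.0 K → 2650 K.

2650 K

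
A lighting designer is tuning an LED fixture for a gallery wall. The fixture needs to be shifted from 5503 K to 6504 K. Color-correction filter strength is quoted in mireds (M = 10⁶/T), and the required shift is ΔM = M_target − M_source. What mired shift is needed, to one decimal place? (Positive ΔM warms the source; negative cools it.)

M_source = 10⁶/5503 = 181.719; M_target = 10⁶/6504 = 153.752.
ΔM = 153.752 − 181.719 = -27.968 → -28.0 mireds, a cooling shift.

-28.0 mireds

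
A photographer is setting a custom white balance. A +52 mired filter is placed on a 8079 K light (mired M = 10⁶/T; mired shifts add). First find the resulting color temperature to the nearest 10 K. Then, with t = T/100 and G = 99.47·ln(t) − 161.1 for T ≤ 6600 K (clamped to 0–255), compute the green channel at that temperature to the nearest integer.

M_in = 10⁶/8079 = 123.78; M_out = 123.78 + (+52) = 175.78.
T_out = 10⁶/175.78 = 5689.0 K → 5690 K; t = 56.9.
G = 99.47·ln 56.9 − 161.1 = 99.47·4.0413 − 161.1 = 240.888.
Rounded: 241.

241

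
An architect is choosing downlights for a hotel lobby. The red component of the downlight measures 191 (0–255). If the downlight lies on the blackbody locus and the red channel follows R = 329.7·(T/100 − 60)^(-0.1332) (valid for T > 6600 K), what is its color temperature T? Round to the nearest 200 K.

12000 K

(t − 60)^(-0.1332) = 191/329.7 = 0.57931.
t − 60 = 0.57931^(1/-0.1332) = 0.57931^(-7.508) = 60.245, so t = 120.245.
T = 100·t = 12025 K → 12000 K to the nearest 200 K.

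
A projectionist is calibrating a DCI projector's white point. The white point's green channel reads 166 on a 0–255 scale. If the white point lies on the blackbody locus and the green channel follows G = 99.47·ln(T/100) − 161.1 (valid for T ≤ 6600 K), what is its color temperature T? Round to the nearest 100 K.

ln t = (166 + 161.1) / 99.47 = 3.2884.
t = e^3.2884 = 26.801.
T = 100·t = 2680 K → 2700 K to the nearest 100 K.

2700 K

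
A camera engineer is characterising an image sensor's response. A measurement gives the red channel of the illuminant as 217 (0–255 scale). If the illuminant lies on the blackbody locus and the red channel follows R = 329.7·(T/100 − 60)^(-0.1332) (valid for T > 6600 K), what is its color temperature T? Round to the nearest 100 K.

8300 K

(t − 60)^(-0.1332) = 217/329.7 = 0.65817.
t − 60 = 0.65817^(1/-0.1332) = 0.65817^(-7.508) = 23.110, so t = 83.110.
T = 100·t = 8311 K → 8300 K to the nearest 100 K.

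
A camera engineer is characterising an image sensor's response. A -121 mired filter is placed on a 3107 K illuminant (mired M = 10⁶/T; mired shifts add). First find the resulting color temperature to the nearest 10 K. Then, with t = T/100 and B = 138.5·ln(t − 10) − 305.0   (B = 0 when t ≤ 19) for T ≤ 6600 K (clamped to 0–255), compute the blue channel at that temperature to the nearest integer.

205

M_in = 10⁶/3107 = 321.85; M_out = 321.85 + (-121) = 200.85.
T_out = 10⁶/200.85 = 4978.7 K → 4980 K; t = 49.8.
B = 138.5·ln(49.8 − 10) − 305.0 = 138.5·ln 39.8 − 305.0 = 138.5·3.6839 − 305.0 = 205.216.
Rounded: 205.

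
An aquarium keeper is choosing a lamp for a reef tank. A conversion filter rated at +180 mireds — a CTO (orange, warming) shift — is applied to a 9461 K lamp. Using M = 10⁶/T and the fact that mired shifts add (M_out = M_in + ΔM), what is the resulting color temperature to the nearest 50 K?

3500 K

M_in = 10⁶/9461 = 105.70 mireds.
M_out = 105.70 + (+180) = 285.70 mireds.
T_out = 10⁶/285.70 = 3500.2 K → 3500 K.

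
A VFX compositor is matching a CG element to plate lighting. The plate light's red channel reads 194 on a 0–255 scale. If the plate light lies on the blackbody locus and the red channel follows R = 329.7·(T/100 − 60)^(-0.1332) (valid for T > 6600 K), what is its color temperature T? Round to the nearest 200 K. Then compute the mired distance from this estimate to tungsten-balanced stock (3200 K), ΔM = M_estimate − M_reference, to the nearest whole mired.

(t − 60)^(-0.1332) = 194/329.7 = 0.58841.
t − 60 = 0.58841^(1/-0.1332) = 0.58841^(-7.508) = 53.593, so t = 113.593.
T = 100·t = 11359 K → 11400 K to the nearest 200 K.
M_estimate = 10⁶/11400 = 87.72; M_reference = 10⁶/3200 = 312.50.
ΔM = 87.72 − 312.50 = -224.78 → -225 mireds.

-225 mireds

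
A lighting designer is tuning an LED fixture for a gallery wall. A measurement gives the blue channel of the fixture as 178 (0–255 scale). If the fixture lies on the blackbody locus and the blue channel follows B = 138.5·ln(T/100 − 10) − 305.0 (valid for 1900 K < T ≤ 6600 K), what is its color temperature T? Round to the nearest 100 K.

ln(t − 10) = (178 + 305.0) / 138.5 = 3.4874.
t − 10 = e^3.4874 = 32.700, so t = 42.700.
T = 100·t = 4270 K → 4300 K to the nearest 100 K.

4300 K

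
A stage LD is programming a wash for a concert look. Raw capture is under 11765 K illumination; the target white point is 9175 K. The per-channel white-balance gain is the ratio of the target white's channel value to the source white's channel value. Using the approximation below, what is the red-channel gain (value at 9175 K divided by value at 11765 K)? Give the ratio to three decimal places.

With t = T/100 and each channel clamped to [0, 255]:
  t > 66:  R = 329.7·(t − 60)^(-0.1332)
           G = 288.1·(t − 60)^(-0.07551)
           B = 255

1.083

At 11765 K (t = 117.65):
  R = 329.7·(117.65 − 60)^(-0.1332) = 329.7·57.65^(-0.1332) = 329.7·0.58272 = 192.123.
At 9175 K (t = 91.75):
  R = 329.7·(91.75 − 60)^(-0.1332) = 329.7·31.75^(-0.1332) = 329.7·0.63091 = 208.011.
Gain = 208.011 / 192.123 = 1.0827 → 1.083.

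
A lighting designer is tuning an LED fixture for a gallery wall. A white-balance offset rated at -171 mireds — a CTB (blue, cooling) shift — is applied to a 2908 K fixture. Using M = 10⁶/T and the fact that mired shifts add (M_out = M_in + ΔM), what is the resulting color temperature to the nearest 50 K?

M_in = 10⁶/2908 = 343.88 mireds.
M_out = 343.88 + (-171) = 172.88 mireds.
T_out = 10⁶/172.88 = 5784.4 K → 5800 K.

5800 K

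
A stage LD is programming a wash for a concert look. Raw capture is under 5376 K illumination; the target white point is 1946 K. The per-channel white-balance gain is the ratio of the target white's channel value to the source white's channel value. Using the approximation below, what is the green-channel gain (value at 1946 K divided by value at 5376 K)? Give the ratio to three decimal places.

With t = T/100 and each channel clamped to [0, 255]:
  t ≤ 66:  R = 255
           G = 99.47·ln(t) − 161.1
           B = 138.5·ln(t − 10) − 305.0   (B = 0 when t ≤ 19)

At 5376 K (t = 53.76):
  G = 99.47·ln 53.76 − 161.1 = 99.47·3.9845 − 161.1 = 235.241.
At 1946 K (t = 19.46):
  G = 99.47·ln 19.46 − 161.1 = 99.47·2.9684 − 161.1 = 134.163.
Gain = 134.163 / 235.241 = 0.5703 → 0.570.

0.570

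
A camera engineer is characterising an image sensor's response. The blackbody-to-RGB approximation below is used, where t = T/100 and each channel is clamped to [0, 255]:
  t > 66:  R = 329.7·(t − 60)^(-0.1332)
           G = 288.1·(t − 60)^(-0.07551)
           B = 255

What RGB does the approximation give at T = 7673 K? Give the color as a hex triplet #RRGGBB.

#E3E9FF

t = 7673/100 = 76.73; the t > 66 branch applies.
R = 329.7·(76.73 − 60)^(-0.1332) = 329.7·16.73^(-0.1332) = 329.7·0.68712 = 226.542.
G = 288.1·(76.73 − 60)^(-0.07551) = 288.1·16.73^(-0.07551) = 288.1·0.80838 = 232.893.
B = 255 by definition for t > 66.
Rounded: (227, 233, 255).
In hex: #E3E9FF.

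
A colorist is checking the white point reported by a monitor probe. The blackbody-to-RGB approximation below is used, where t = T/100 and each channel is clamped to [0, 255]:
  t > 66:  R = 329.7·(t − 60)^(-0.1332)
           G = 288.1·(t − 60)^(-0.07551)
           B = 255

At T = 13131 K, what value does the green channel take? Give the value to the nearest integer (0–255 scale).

t = 13131/100 = 131.31; the t > 66 branch applies.
G = 288.1·(131.31 − 60)^(-0.07551) = 288.1·71.31^(-0.07551) = 288.1·0.72455 = 208.743.
Rounded: 209.

209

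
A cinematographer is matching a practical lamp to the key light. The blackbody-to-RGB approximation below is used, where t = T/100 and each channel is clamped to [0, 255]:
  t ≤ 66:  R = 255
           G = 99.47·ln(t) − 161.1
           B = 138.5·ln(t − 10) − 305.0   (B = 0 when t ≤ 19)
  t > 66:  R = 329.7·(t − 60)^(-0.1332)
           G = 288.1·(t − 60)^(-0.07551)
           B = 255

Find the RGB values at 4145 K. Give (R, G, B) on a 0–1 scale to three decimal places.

(1.000, 0.821, 0.677)

t = 4145/100 = 41.45; the t ≤ 66 branch applies.
R = 255 by definition for t ≤ 66.
G = 99.47·ln 41.45 − 161.1 = 99.47·3.7245 − 161.1 = 209.375.
B = 138.5·ln(41.45 − 10) − 305.0 = 138.5·ln 31.45 − 305.0 = 138.5·3.4484 − 305.0 = 172.603.
Dividing each by 255: (1.0000, 0.8211, 0.6769) → (1.000, 0.821, 0.677).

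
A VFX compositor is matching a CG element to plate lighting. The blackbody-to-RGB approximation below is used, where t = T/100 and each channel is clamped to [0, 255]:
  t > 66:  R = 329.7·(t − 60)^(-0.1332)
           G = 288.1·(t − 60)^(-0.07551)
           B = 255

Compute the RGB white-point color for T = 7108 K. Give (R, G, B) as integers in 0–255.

(239, 240, 255)

t = 7108/100 = 71.08; the t > 66 branch applies.
R = 329.7·(71.08 − 60)^(-0.1332) = 329.7·11.08^(-0.1332) = 329.7·0.72588 = 239.324.
G = 288.1·(71.08 − 60)^(-0.07551) = 288.1·11.08^(-0.07551) = 288.1·0.83392 = 240.254.
B = 255 by definition for t > 66.
Rounded: (239, 240, 255).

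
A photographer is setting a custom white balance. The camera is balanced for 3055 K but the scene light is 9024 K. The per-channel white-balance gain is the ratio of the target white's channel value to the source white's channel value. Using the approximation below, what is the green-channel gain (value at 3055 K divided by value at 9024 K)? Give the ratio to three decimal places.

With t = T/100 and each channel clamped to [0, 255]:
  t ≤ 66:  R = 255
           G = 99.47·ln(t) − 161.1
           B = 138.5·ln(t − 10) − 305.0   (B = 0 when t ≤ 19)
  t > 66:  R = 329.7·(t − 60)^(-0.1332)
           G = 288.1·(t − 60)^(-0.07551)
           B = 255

0.804

At 9024 K (t = 90.24):
  G = 288.1·(90.24 − 60)^(-0.07551) = 288.1·30.24^(-0.07551) = 288.1·0.77304 = 222.712.
At 3055 K (t = 30.55):
  G = 99.47·ln 30.55 − 161.1 = 99.47·3.4194 − 161.1 = 179.024.
Gain = 179.024 / 222.712 = 0.8038 → 0.804.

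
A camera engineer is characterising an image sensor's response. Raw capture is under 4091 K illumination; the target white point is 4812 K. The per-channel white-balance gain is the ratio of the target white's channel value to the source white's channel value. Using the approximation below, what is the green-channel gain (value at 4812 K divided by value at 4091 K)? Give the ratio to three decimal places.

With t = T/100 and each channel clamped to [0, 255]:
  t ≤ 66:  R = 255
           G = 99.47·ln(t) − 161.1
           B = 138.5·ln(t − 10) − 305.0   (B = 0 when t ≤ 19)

1.078

At 4091 K (t = 40.91):
  G = 99.47·ln 40.91 − 161.1 = 99.47·3.7114 − 161.1 = 208.070.
At 4812 K (t = 48.12):
  G = 99.47·ln 48.12 − 161.1 = 99.47·3.8737 − 161.1 = 224.217.
Gain = 224.217 / 208.070 = 1.0776 → 1.078.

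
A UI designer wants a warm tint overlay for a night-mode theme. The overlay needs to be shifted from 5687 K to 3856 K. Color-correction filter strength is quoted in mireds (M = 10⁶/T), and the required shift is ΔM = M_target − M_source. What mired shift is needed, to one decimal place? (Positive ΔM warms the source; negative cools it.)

+83.5 mireds

M_source = 10⁶/5687 = 175.840; M_target = 10⁶/3856 = 259.336.
ΔM = 259.336 − 175.840 = 83.496 → +83.5 mireds, a warming shift.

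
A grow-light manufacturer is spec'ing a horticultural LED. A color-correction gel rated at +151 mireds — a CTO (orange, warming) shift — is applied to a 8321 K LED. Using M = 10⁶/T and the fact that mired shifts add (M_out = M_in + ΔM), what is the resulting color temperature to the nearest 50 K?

M_in = 10⁶/8321 = 120.18 mireds.
M_out = 120.18 + (+151) = 271.18 mireds.
T_out = 10⁶/271.18 = 3687.6 K → 3700 K.

3700 K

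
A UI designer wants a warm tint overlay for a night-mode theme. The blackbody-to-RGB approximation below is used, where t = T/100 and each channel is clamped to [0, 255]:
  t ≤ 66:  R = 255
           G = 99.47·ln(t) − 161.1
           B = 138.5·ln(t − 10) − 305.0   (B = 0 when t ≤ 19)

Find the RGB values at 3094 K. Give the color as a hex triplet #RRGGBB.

#FFB474

t = 3094/100 = 30.94; the t ≤ 66 branch applies.
R = 255 by definition for t ≤ 66.
G = 99.47·ln 30.94 − 161.1 = 99.47·3.4320 − 161.1 = 180.286.
B = 138.5·ln(30.94 − 10) − 305.0 = 138.5·ln 20.94 − 305.0 = 138.5·3.0417 − 305.0 = 116.270.
Rounded: (255, 180, 116).
In hex: #FFB474.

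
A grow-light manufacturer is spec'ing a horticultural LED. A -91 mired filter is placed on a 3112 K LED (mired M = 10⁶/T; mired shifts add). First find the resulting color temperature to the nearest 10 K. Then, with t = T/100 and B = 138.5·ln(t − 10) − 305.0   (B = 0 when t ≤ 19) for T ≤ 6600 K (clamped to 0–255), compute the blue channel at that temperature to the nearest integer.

181

M_in = 10⁶/3112 = 321.34; M_out = 321.34 + (-91) = 230.34.
T_out = 10⁶/230.34 = 4341.5 K → 4340 K; t = 43.4.
B = 138.5·ln(43.4 − 10) − 305.0 = 138.5·ln 33.4 − 305.0 = 138.5·3.5086 − 305.0 = 180.935.
Rounded: 181.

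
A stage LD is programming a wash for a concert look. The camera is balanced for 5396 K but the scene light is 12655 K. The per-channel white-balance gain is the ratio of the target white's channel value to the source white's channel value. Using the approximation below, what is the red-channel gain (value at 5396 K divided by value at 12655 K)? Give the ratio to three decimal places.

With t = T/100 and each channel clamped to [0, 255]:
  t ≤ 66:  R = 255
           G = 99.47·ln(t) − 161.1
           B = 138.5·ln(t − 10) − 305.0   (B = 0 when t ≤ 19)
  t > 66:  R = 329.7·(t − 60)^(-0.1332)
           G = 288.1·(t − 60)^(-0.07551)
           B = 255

At 12655 K (t = 126.55):
  R = 329.7·(126.55 − 60)^(-0.1332) = 329.7·66.55^(-0.1332) = 329.7·0.57168 = 188.484.
At 5396 K (t = 53.96):
  R = 255 by definition for t ≤ 66.
Gain = 255.000 / 188.484 = 1.3529 → 1.353.

1.353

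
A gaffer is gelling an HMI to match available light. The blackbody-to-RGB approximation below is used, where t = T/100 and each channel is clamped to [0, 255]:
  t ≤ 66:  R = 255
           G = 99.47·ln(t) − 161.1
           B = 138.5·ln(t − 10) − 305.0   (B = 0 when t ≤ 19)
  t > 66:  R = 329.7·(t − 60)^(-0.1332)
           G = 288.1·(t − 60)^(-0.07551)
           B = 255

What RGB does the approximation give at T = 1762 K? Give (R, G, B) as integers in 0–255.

(255, 124, 0)

t = 1762/100 = 17.62; the t ≤ 66 branch applies.
R = 255 by definition for t ≤ 66.
G = 99.47·ln 17.62 − 161.1 = 99.47·2.8690 − 161.1 = 124.283.
t = 17.62 ≤ 19, so B = 0.
Rounded: (255, 124, 0).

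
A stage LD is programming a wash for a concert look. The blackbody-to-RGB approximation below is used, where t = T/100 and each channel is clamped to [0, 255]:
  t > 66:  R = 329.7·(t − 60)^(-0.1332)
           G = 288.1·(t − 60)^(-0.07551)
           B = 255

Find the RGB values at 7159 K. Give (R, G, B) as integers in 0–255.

(238, 239, 255)

t = 7159/100 = 71.59; the t > 66 branch applies.
R = 329.7·(71.59 − 60)^(-0.1332) = 329.7·11.59^(-0.1332) = 329.7·0.72155 = 237.894.
G = 288.1·(71.59 − 60)^(-0.07551) = 288.1·11.59^(-0.07551) = 288.1·0.83110 = 239.439.
B = 255 by definition for t > 66.
Rounded: (238, 239, 255).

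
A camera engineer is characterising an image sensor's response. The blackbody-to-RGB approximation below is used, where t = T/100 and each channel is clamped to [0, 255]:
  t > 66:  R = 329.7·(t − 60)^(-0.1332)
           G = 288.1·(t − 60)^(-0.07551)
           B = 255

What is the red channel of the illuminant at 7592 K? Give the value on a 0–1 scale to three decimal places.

0.894

t = 7592/100 = 75.92; the t > 66 branch applies.
R = 329.7·(75.92 − 60)^(-0.1332) = 329.7·15.92^(-0.1332) = 329.7·0.69167 = 228.045.
On a 0–1 scale: 228.045/255 = 0.8943 → 0.894.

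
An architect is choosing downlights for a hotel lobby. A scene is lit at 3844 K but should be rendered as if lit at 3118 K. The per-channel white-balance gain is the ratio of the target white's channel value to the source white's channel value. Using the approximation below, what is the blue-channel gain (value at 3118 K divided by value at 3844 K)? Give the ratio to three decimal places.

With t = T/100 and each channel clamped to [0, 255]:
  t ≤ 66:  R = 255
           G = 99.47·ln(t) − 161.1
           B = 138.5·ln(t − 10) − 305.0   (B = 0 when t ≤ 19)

0.743

At 3844 K (t = 38.44):
  B = 138.5·ln(38.44 − 10) − 305.0 = 138.5·ln 28.44 − 305.0 = 138.5·3.3478 − 305.0 = 158.670.
At 3118 K (t = 31.18):
  B = 138.5·ln(31.18 − 10) − 305.0 = 138.5·ln 21.18 − 305.0 = 138.5·3.0531 − 305.0 = 117.848.
Gain = 117.848 / 158.670 = 0.7427 → 0.743.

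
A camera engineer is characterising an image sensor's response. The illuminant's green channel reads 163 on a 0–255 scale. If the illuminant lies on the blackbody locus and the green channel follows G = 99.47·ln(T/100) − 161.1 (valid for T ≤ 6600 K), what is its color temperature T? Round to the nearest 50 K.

ln t = (163 + 161.1) / 99.47 = 3.2583.
t = e^3.2583 = 26.004.
T = 100·t = 2600 K → 2600 K to the nearest 50 K.

2600 K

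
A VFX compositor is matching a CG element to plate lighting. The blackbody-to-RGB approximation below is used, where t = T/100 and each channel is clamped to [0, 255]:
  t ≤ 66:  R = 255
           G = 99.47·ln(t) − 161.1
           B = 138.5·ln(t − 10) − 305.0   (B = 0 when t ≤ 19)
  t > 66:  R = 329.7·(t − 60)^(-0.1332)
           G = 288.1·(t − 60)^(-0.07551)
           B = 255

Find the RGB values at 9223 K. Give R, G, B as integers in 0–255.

t = 9223/100 = 92.23; the t > 66 branch applies.
R = 329.7·(92.23 − 60)^(-0.1332) = 329.7·32.23^(-0.1332) = 329.7·0.62965 = 207.596.
G = 288.1·(92.23 − 60)^(-0.07551) = 288.1·32.23^(-0.07551) = 288.1·0.76933 = 221.643.
B = 255 by definition for t > 66.
Rounded: (208, 222, 255).

R=208, G=222, B=255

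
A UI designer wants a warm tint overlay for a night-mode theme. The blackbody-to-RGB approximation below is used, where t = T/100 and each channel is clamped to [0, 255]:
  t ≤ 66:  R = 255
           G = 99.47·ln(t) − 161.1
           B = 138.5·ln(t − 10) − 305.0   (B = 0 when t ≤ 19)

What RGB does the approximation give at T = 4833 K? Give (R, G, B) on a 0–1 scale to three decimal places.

t = 4833/100 = 48.33; the t ≤ 66 branch applies.
R = 255 by definition for t ≤ 66.
G = 99.47·ln 48.33 − 161.1 = 99.47·3.8781 − 161.1 = 224.650.
B = 138.5·ln(48.33 − 10) − 305.0 = 138.5·ln 38.33 − 305.0 = 138.5·3.6462 − 305.0 = 200.003.
Dividing each by 255: (1.0000, 0.8810, 0.7843) → (1.000, 0.881, 0.784).

(1.000, 0.881, 0.784)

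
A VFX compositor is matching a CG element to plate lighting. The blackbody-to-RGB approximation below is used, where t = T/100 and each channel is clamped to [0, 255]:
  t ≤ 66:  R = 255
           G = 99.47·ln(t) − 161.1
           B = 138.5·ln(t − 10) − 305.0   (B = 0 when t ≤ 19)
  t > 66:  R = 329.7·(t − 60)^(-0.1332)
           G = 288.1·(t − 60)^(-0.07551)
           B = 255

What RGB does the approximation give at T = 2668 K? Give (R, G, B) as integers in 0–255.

(255, 166, 85)

t = 2668/100 = 26.68; the t ≤ 66 branch applies.
R = 255 by definition for t ≤ 66.
G = 99.47·ln 26.68 − 161.1 = 99.47·3.2839 − 161.1 = 165.551.
B = 138.5·ln(26.68 − 10) − 305.0 = 138.5·ln 16.68 − 305.0 = 138.5·2.8142 − 305.0 = 84.768.
Rounded: (255, 166, 85).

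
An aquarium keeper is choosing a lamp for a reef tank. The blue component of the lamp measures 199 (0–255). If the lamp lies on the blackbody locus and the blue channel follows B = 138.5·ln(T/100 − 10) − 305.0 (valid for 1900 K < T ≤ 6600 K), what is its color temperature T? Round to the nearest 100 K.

ln(t − 10) = (199 + 305.0) / 138.5 = 3.6390.
t − 10 = e^3.6390 = 38.053, so t = 48.053.
T = 100·t = 4805 K → 4800 K to the nearest 100 K.

4800 K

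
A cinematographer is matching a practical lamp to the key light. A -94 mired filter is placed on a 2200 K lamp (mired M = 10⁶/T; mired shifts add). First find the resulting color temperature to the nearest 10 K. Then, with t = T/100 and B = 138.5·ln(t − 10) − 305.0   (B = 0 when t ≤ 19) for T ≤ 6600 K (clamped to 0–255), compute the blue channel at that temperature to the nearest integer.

93

M_in = 10⁶/2200 = 454.55; M_out = 454.55 + (-94) = 360.55.
T_out = 10⁶/360.55 = 2773.6 K → 2770 K; t = 27.7.
B = 138.5·ln(27.7 − 10) − 305.0 = 138.5·ln 17.7 − 305.0 = 138.5·2.8736 − 305.0 = 92.989.
Rounded: 93.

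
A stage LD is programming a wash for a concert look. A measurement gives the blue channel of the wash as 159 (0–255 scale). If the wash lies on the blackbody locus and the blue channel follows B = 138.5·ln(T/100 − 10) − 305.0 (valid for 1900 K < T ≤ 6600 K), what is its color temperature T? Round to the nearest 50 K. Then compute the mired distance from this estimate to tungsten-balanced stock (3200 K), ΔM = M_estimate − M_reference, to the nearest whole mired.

ln(t − 10) = (159 + 305.0) / 138.5 = 3.3502.
t − 10 = e^3.3502 = 28.508, so t = 38.508.
T = 100·t = 3851 K → 3850 K to the nearest 50 K.
M_estimate = 10⁶/3850 = 259.74; M_reference = 10⁶/3200 = 312.50.
ΔM = 259.74 − 312.50 = -52.76 → -53 mireds.

-53 mireds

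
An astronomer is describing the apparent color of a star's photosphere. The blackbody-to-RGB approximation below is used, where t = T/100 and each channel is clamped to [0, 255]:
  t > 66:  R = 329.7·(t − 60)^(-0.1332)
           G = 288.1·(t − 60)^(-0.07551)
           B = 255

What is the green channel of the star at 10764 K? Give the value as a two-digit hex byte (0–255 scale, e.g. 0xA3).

0xD7

t = 10764/100 = 107.64; the t > 66 branch applies.
G = 288.1·(107.64 − 60)^(-0.07551) = 288.1·47.64^(-0.07551) = 288.1·0.74696 = 215.199.
Rounded: 215; in hex, 0xD7.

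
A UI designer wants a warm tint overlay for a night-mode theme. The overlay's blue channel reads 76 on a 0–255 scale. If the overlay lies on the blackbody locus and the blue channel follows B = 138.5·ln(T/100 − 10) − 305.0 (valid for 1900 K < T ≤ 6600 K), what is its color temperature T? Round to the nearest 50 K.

2550 K

ln(t − 10) = (76 + 305.0) / 138.5 = 2.7509.
t − 10 = e^2.7509 = 15.657, so t = 25.657.
T = 100·t = 2566 K → 2550 K to the nearest 50 K.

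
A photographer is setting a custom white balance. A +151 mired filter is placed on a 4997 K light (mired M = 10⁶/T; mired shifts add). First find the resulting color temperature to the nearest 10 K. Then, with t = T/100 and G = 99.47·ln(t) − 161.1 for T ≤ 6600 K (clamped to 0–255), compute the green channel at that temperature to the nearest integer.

M_in = 10⁶/4997 = 200.12; M_out = 200.12 + (+151) = 351.12.
T_out = 10⁶/351.12 = 2848.0 K → 2850 K; t = 28.5.
G = 99.47·ln 28.5 − 161.1 = 99.47·3.3499 − 161.1 = 172.115.
Rounded: 172.

172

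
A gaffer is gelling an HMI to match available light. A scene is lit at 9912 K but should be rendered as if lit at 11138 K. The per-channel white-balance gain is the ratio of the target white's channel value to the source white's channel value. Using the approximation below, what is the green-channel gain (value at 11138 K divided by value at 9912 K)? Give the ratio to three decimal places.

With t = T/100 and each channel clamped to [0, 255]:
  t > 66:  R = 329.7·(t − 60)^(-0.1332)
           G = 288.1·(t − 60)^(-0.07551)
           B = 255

0.980

At 9912 K (t = 99.12):
  G = 288.1·(99.12 − 60)^(-0.07551) = 288.1·39.12^(-0.07551) = 288.1·0.75815 = 218.424.
At 11138 K (t = 111.38):
  G = 288.1·(111.38 − 60)^(-0.07551) = 288.1·51.38^(-0.07551) = 288.1·0.74271 = 213.974.
Gain = 213.974 / 218.424 = 0.9796 → 0.980.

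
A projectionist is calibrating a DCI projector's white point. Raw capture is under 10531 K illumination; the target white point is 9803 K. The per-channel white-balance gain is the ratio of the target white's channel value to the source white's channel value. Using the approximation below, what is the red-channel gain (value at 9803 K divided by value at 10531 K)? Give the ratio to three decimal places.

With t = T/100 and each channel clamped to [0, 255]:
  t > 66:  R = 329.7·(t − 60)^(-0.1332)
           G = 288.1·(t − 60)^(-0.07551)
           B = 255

At 10531 K (t = 105.31):
  R = 329.7·(105.31 − 60)^(-0.1332) = 329.7·45.31^(-0.1332) = 329.7·0.60172 = 198.387.
At 9803 K (t = 98.03):
  R = 329.7·(98.03 − 60)^(-0.1332) = 329.7·38.03^(-0.1332) = 329.7·0.61592 = 203.070.
Gain = 203.070 / 198.387 = 1.0236 → 1.024.

1.024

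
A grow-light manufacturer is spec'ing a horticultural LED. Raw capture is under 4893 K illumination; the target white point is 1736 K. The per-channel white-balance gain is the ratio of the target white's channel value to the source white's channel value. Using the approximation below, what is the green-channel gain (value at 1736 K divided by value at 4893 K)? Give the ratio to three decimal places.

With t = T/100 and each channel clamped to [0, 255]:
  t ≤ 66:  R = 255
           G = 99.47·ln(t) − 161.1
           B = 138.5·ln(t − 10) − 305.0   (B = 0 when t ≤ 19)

At 4893 K (t = 48.93):
  G = 99.47·ln 48.93 − 161.1 = 99.47·3.8904 − 161.1 = 225.877.
At 1736 K (t = 17.36):
  G = 99.47·ln 17.36 − 161.1 = 99.47·2.8542 − 161.1 = 122.804.
Gain = 122.804 / 225.877 = 0.5437 → 0.544.

0.544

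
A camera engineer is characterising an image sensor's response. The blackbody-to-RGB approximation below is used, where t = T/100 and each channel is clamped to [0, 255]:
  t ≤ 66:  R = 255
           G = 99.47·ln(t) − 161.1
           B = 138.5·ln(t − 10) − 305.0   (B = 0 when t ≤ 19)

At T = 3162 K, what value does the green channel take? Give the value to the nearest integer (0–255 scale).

t = 3162/100 = 31.62; the t ≤ 66 branch applies.
G = 99.47·ln 31.62 − 161.1 = 99.47·3.4538 − 161.1 = 182.448.
Rounded: 182.

182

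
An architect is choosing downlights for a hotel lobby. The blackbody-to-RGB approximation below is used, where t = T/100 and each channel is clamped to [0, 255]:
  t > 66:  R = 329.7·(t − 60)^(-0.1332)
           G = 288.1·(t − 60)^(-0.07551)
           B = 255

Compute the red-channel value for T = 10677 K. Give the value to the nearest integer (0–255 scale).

t = 10677/100 = 106.77; the t > 66 branch applies.
R = 329.7·(106.77 − 60)^(-0.1332) = 329.7·46.77^(-0.1332) = 329.7·0.59918 = 197.551.
Rounded: 198.

198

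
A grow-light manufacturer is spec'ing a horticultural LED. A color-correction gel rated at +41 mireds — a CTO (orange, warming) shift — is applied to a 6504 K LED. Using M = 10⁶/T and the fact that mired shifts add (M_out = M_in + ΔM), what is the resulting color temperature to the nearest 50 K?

M_in = 10⁶/6504 = 153.75 mireds.
M_out = 153.75 + (+41) = 194.75 mireds.
T_out = 10⁶/194.75 = 5134.7 K → 5150 K.

5150 K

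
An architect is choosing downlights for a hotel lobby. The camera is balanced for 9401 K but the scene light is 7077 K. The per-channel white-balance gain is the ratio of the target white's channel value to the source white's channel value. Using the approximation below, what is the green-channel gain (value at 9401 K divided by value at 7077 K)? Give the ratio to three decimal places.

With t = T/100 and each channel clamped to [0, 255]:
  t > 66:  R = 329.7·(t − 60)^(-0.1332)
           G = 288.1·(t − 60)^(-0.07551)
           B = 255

0.917

At 7077 K (t = 70.77):
  G = 288.1·(70.77 − 60)^(-0.07551) = 288.1·10.77^(-0.07551) = 288.1·0.83571 = 240.769.
At 9401 K (t = 94.01):
  G = 288.1·(94.01 − 60)^(-0.07551) = 288.1·34.01^(-0.07551) = 288.1·0.76621 = 220.745.
Gain = 220.745 / 240.769 = 0.9168 → 0.917.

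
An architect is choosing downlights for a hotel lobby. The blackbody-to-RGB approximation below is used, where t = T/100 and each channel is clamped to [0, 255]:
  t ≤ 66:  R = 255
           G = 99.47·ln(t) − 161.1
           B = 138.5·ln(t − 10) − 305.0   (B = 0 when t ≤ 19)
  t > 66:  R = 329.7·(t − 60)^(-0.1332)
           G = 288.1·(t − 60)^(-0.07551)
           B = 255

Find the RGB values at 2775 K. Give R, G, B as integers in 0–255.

t = 2775/100 = 27.75; the t ≤ 66 branch applies.
R = 255 by definition for t ≤ 66.
G = 99.47·ln 27.75 − 161.1 = 99.47·3.3232 − 161.1 = 169.462.
B = 138.5·ln(27.75 − 10) − 305.0 = 138.5·ln 17.75 − 305.0 = 138.5·2.8764 − 305.0 = 93.379.
Rounded: (255, 169, 93).

R=255, G=169, B=93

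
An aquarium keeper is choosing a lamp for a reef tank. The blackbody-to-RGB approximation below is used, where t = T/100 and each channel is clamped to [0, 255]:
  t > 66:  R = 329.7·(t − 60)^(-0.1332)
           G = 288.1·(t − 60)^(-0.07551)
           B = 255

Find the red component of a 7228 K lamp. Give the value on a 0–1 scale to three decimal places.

t = 7228/100 = 72.28; the t > 66 branch applies.
R = 329.7·(72.28 − 60)^(-0.1332) = 329.7·12.28^(-0.1332) = 329.7·0.71601 = 236.068.
On a 0–1 scale: 236.068/255 = 0.9258 → 0.926.

0.926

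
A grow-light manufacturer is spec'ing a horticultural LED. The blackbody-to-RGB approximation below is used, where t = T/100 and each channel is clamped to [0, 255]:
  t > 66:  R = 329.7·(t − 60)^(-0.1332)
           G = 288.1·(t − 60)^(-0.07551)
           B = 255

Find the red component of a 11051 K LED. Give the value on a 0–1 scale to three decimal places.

t = 11051/100 = 110.51; the t > 66 branch applies.
R = 329.7·(110.51 − 60)^(-0.1332) = 329.7·50.51^(-0.1332) = 329.7·0.59308 = 195.537.
On a 0–1 scale: 195.537/255 = 0.7668 → 0.767.

0.767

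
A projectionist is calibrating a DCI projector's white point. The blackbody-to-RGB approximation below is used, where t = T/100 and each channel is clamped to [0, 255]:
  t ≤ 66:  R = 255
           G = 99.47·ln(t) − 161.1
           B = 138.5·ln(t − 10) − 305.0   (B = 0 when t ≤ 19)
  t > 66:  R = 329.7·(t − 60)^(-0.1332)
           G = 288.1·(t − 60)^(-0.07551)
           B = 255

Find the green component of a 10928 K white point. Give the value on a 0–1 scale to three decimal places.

0.842

t = 10928/100 = 109.28; the t > 66 branch applies.
G = 288.1·(109.28 − 60)^(-0.07551) = 288.1·49.28^(-0.07551) = 288.1·0.74505 = 214.649.
On a 0–1 scale: 214.649/255 = 0.8418 → 0.842.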